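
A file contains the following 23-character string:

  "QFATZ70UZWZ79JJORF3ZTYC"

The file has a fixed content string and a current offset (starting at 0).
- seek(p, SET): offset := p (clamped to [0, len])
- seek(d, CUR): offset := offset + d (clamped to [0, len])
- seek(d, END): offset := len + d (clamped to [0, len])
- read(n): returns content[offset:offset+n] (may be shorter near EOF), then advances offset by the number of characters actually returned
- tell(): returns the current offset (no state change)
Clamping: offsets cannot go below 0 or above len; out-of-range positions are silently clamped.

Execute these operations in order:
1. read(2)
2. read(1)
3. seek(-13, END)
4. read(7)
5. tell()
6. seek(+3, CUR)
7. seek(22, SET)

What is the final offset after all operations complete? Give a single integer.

Answer: 22

Derivation:
After 1 (read(2)): returned 'QF', offset=2
After 2 (read(1)): returned 'A', offset=3
After 3 (seek(-13, END)): offset=10
After 4 (read(7)): returned 'Z79JJOR', offset=17
After 5 (tell()): offset=17
After 6 (seek(+3, CUR)): offset=20
After 7 (seek(22, SET)): offset=22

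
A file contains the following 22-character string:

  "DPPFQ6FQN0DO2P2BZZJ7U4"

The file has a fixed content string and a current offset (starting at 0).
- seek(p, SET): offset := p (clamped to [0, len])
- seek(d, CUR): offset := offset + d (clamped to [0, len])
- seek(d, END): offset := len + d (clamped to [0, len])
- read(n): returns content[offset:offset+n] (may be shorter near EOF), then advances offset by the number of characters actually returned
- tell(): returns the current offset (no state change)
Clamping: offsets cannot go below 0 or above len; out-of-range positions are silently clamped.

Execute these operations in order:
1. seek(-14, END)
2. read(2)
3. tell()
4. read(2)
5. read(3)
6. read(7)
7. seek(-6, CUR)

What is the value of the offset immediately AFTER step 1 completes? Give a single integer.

Answer: 8

Derivation:
After 1 (seek(-14, END)): offset=8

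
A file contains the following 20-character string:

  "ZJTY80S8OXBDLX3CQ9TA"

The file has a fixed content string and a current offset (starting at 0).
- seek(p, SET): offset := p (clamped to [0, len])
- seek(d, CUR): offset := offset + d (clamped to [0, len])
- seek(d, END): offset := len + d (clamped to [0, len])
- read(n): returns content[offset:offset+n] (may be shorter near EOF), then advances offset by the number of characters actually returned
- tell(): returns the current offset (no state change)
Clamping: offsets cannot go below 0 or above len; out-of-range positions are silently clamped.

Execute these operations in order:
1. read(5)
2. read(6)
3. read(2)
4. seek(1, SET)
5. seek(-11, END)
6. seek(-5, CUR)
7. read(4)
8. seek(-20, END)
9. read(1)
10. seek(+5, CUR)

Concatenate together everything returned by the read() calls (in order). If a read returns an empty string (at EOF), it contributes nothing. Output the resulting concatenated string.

After 1 (read(5)): returned 'ZJTY8', offset=5
After 2 (read(6)): returned '0S8OXB', offset=11
After 3 (read(2)): returned 'DL', offset=13
After 4 (seek(1, SET)): offset=1
After 5 (seek(-11, END)): offset=9
After 6 (seek(-5, CUR)): offset=4
After 7 (read(4)): returned '80S8', offset=8
After 8 (seek(-20, END)): offset=0
After 9 (read(1)): returned 'Z', offset=1
After 10 (seek(+5, CUR)): offset=6

Answer: ZJTY80S8OXBDL80S8Z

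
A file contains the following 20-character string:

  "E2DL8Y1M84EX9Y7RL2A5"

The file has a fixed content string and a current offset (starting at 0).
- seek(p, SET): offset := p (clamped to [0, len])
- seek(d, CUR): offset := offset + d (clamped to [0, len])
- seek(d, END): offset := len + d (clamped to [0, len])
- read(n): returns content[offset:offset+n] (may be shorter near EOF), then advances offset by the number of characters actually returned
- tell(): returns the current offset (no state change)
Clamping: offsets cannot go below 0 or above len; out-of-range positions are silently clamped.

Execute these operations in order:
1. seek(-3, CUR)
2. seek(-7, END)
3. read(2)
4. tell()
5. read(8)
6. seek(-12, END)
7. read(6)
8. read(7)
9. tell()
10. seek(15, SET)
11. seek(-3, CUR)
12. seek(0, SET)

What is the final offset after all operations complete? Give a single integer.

After 1 (seek(-3, CUR)): offset=0
After 2 (seek(-7, END)): offset=13
After 3 (read(2)): returned 'Y7', offset=15
After 4 (tell()): offset=15
After 5 (read(8)): returned 'RL2A5', offset=20
After 6 (seek(-12, END)): offset=8
After 7 (read(6)): returned '84EX9Y', offset=14
After 8 (read(7)): returned '7RL2A5', offset=20
After 9 (tell()): offset=20
After 10 (seek(15, SET)): offset=15
After 11 (seek(-3, CUR)): offset=12
After 12 (seek(0, SET)): offset=0

Answer: 0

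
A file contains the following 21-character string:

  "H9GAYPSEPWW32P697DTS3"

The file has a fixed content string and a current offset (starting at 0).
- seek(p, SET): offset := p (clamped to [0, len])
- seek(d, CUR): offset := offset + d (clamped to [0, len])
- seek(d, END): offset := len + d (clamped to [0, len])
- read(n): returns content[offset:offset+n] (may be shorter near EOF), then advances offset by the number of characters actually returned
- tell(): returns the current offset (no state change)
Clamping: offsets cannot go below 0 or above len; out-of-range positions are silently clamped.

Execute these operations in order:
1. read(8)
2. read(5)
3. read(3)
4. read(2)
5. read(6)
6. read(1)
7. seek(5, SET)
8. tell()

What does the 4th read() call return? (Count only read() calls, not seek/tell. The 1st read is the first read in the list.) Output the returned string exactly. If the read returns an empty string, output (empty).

After 1 (read(8)): returned 'H9GAYPSE', offset=8
After 2 (read(5)): returned 'PWW32', offset=13
After 3 (read(3)): returned 'P69', offset=16
After 4 (read(2)): returned '7D', offset=18
After 5 (read(6)): returned 'TS3', offset=21
After 6 (read(1)): returned '', offset=21
After 7 (seek(5, SET)): offset=5
After 8 (tell()): offset=5

Answer: 7D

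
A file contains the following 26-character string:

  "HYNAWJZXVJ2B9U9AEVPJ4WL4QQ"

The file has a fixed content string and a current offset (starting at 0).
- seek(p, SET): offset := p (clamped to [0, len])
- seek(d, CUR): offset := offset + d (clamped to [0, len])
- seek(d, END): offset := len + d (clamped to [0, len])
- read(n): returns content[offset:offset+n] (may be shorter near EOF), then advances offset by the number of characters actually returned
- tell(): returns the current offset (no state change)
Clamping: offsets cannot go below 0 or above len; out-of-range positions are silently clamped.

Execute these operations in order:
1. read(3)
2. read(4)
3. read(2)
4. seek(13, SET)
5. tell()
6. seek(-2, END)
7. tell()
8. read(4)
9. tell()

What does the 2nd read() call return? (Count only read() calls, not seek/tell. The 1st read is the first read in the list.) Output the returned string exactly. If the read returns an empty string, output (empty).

Answer: AWJZ

Derivation:
After 1 (read(3)): returned 'HYN', offset=3
After 2 (read(4)): returned 'AWJZ', offset=7
After 3 (read(2)): returned 'XV', offset=9
After 4 (seek(13, SET)): offset=13
After 5 (tell()): offset=13
After 6 (seek(-2, END)): offset=24
After 7 (tell()): offset=24
After 8 (read(4)): returned 'QQ', offset=26
After 9 (tell()): offset=26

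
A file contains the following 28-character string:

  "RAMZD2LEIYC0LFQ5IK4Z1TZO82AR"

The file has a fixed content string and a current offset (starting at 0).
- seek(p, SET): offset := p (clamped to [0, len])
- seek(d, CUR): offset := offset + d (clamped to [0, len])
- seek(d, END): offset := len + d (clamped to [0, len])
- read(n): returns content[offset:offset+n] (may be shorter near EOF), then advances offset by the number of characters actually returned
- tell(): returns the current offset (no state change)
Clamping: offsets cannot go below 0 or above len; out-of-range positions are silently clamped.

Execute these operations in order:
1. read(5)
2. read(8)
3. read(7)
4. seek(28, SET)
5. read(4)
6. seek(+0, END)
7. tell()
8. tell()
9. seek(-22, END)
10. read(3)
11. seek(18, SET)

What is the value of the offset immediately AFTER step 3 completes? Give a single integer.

Answer: 20

Derivation:
After 1 (read(5)): returned 'RAMZD', offset=5
After 2 (read(8)): returned '2LEIYC0L', offset=13
After 3 (read(7)): returned 'FQ5IK4Z', offset=20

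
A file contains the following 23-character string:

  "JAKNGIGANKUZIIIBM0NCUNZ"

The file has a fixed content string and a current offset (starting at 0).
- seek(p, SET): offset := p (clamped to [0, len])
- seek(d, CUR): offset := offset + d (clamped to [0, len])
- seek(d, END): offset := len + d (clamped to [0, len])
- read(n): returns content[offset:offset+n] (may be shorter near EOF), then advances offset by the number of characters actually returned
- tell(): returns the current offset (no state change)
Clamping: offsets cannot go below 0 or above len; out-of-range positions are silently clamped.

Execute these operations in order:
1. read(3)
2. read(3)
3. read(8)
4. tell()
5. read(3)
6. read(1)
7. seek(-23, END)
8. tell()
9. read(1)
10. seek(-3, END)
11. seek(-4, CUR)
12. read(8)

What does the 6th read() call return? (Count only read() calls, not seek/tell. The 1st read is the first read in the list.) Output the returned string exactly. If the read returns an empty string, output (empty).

Answer: J

Derivation:
After 1 (read(3)): returned 'JAK', offset=3
After 2 (read(3)): returned 'NGI', offset=6
After 3 (read(8)): returned 'GANKUZII', offset=14
After 4 (tell()): offset=14
After 5 (read(3)): returned 'IBM', offset=17
After 6 (read(1)): returned '0', offset=18
After 7 (seek(-23, END)): offset=0
After 8 (tell()): offset=0
After 9 (read(1)): returned 'J', offset=1
After 10 (seek(-3, END)): offset=20
After 11 (seek(-4, CUR)): offset=16
After 12 (read(8)): returned 'M0NCUNZ', offset=23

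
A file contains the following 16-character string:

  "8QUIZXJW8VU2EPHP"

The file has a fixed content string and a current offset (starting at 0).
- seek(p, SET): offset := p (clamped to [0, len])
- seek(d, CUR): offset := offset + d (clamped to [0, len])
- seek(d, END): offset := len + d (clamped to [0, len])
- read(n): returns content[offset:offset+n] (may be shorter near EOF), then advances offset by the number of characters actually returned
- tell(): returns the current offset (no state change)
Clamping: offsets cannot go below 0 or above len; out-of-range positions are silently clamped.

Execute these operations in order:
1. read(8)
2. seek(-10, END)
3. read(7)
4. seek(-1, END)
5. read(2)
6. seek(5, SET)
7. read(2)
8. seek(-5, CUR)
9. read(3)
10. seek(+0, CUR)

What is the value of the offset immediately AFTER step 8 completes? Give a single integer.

After 1 (read(8)): returned '8QUIZXJW', offset=8
After 2 (seek(-10, END)): offset=6
After 3 (read(7)): returned 'JW8VU2E', offset=13
After 4 (seek(-1, END)): offset=15
After 5 (read(2)): returned 'P', offset=16
After 6 (seek(5, SET)): offset=5
After 7 (read(2)): returned 'XJ', offset=7
After 8 (seek(-5, CUR)): offset=2

Answer: 2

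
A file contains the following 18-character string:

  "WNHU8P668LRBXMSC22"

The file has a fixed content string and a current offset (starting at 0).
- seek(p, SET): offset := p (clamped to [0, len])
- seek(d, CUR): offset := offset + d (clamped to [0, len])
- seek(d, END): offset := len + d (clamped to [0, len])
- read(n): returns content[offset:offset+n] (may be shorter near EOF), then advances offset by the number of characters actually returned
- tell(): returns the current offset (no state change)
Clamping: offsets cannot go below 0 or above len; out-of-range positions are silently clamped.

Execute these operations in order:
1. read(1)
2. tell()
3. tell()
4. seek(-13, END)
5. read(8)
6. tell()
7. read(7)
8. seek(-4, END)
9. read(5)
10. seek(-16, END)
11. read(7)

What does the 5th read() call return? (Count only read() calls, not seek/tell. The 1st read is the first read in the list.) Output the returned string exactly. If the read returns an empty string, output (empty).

After 1 (read(1)): returned 'W', offset=1
After 2 (tell()): offset=1
After 3 (tell()): offset=1
After 4 (seek(-13, END)): offset=5
After 5 (read(8)): returned 'P668LRBX', offset=13
After 6 (tell()): offset=13
After 7 (read(7)): returned 'MSC22', offset=18
After 8 (seek(-4, END)): offset=14
After 9 (read(5)): returned 'SC22', offset=18
After 10 (seek(-16, END)): offset=2
After 11 (read(7)): returned 'HU8P668', offset=9

Answer: HU8P668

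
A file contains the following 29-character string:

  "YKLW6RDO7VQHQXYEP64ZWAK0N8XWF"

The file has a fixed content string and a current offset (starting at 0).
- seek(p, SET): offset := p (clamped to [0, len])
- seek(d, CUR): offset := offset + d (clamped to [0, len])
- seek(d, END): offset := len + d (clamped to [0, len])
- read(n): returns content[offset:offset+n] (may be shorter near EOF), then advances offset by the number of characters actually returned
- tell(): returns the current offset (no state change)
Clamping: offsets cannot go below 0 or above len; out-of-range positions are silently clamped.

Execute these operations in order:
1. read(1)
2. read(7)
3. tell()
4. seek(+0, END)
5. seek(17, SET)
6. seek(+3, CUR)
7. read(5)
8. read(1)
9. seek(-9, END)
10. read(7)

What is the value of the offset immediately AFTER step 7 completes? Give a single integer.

After 1 (read(1)): returned 'Y', offset=1
After 2 (read(7)): returned 'KLW6RDO', offset=8
After 3 (tell()): offset=8
After 4 (seek(+0, END)): offset=29
After 5 (seek(17, SET)): offset=17
After 6 (seek(+3, CUR)): offset=20
After 7 (read(5)): returned 'WAK0N', offset=25

Answer: 25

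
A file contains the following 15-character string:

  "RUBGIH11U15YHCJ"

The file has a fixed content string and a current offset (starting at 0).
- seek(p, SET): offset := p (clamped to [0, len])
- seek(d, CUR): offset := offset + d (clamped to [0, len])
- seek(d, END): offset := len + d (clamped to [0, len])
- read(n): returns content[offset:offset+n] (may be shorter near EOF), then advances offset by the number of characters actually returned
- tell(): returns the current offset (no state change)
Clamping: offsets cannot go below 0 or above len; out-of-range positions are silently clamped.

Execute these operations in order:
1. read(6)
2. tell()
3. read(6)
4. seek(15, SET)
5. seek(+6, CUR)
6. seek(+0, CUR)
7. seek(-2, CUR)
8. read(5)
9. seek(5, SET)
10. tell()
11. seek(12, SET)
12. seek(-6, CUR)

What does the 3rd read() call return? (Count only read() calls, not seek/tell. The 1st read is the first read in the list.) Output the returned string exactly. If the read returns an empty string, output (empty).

Answer: CJ

Derivation:
After 1 (read(6)): returned 'RUBGIH', offset=6
After 2 (tell()): offset=6
After 3 (read(6)): returned '11U15Y', offset=12
After 4 (seek(15, SET)): offset=15
After 5 (seek(+6, CUR)): offset=15
After 6 (seek(+0, CUR)): offset=15
After 7 (seek(-2, CUR)): offset=13
After 8 (read(5)): returned 'CJ', offset=15
After 9 (seek(5, SET)): offset=5
After 10 (tell()): offset=5
After 11 (seek(12, SET)): offset=12
After 12 (seek(-6, CUR)): offset=6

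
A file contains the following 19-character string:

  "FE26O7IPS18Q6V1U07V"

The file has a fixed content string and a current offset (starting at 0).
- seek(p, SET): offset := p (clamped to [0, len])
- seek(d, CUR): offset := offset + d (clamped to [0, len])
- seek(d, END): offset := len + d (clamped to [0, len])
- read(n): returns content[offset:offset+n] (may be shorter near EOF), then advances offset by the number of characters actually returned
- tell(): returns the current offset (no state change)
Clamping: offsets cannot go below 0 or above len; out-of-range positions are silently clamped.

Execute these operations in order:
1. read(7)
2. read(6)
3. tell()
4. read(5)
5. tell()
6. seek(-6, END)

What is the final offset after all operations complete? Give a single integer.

After 1 (read(7)): returned 'FE26O7I', offset=7
After 2 (read(6)): returned 'PS18Q6', offset=13
After 3 (tell()): offset=13
After 4 (read(5)): returned 'V1U07', offset=18
After 5 (tell()): offset=18
After 6 (seek(-6, END)): offset=13

Answer: 13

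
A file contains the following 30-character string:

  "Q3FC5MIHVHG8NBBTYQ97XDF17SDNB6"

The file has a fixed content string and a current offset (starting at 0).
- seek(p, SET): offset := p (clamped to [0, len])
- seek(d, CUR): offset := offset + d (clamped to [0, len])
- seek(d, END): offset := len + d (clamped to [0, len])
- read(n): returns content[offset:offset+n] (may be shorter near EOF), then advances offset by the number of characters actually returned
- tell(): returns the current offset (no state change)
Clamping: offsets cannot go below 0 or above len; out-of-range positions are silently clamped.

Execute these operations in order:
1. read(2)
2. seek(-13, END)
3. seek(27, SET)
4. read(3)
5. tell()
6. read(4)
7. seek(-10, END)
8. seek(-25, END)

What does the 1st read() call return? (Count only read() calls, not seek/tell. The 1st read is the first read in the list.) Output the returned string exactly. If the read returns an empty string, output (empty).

Answer: Q3

Derivation:
After 1 (read(2)): returned 'Q3', offset=2
After 2 (seek(-13, END)): offset=17
After 3 (seek(27, SET)): offset=27
After 4 (read(3)): returned 'NB6', offset=30
After 5 (tell()): offset=30
After 6 (read(4)): returned '', offset=30
After 7 (seek(-10, END)): offset=20
After 8 (seek(-25, END)): offset=5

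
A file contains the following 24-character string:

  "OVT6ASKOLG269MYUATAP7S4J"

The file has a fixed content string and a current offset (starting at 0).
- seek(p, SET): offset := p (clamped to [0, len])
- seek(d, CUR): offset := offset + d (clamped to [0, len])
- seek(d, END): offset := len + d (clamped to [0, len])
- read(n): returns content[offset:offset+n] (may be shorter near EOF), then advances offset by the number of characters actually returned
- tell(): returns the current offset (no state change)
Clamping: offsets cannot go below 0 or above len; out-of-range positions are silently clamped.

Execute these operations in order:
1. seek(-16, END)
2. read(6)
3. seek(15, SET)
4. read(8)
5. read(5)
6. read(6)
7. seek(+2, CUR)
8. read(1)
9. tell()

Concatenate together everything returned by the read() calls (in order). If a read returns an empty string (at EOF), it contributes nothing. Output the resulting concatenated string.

After 1 (seek(-16, END)): offset=8
After 2 (read(6)): returned 'LG269M', offset=14
After 3 (seek(15, SET)): offset=15
After 4 (read(8)): returned 'UATAP7S4', offset=23
After 5 (read(5)): returned 'J', offset=24
After 6 (read(6)): returned '', offset=24
After 7 (seek(+2, CUR)): offset=24
After 8 (read(1)): returned '', offset=24
After 9 (tell()): offset=24

Answer: LG269MUATAP7S4J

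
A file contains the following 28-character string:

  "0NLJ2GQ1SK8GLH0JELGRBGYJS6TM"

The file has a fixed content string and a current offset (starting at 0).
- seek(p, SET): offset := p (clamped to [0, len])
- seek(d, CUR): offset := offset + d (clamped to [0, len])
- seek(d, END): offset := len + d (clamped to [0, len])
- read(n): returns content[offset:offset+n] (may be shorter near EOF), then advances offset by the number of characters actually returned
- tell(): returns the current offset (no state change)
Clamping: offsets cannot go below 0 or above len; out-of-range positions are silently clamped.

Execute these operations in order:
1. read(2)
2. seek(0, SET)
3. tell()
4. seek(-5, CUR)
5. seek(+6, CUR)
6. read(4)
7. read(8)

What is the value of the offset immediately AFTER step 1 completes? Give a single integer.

Answer: 2

Derivation:
After 1 (read(2)): returned '0N', offset=2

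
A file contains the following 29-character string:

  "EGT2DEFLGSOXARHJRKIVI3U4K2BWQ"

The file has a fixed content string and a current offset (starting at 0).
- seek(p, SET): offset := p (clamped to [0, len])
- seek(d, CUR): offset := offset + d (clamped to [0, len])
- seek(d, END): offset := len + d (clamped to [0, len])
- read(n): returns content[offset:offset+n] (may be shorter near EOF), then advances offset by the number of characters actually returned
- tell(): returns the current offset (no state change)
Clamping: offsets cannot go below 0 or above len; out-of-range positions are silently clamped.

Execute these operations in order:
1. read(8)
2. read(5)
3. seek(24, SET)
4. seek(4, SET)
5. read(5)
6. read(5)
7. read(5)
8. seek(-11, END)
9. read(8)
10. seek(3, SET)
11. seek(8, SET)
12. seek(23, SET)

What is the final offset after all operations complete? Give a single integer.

After 1 (read(8)): returned 'EGT2DEFL', offset=8
After 2 (read(5)): returned 'GSOXA', offset=13
After 3 (seek(24, SET)): offset=24
After 4 (seek(4, SET)): offset=4
After 5 (read(5)): returned 'DEFLG', offset=9
After 6 (read(5)): returned 'SOXAR', offset=14
After 7 (read(5)): returned 'HJRKI', offset=19
After 8 (seek(-11, END)): offset=18
After 9 (read(8)): returned 'IVI3U4K2', offset=26
After 10 (seek(3, SET)): offset=3
After 11 (seek(8, SET)): offset=8
After 12 (seek(23, SET)): offset=23

Answer: 23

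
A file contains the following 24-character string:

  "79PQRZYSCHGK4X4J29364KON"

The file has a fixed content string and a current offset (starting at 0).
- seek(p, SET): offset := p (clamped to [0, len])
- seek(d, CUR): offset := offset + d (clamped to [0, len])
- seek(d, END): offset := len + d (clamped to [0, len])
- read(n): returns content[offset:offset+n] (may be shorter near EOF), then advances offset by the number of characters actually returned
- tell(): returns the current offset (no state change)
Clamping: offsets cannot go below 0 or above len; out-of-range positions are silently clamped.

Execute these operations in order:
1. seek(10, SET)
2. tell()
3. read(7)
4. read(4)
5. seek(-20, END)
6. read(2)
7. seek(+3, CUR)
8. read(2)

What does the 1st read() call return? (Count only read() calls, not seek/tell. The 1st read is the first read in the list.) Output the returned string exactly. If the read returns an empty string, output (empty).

After 1 (seek(10, SET)): offset=10
After 2 (tell()): offset=10
After 3 (read(7)): returned 'GK4X4J2', offset=17
After 4 (read(4)): returned '9364', offset=21
After 5 (seek(-20, END)): offset=4
After 6 (read(2)): returned 'RZ', offset=6
After 7 (seek(+3, CUR)): offset=9
After 8 (read(2)): returned 'HG', offset=11

Answer: GK4X4J2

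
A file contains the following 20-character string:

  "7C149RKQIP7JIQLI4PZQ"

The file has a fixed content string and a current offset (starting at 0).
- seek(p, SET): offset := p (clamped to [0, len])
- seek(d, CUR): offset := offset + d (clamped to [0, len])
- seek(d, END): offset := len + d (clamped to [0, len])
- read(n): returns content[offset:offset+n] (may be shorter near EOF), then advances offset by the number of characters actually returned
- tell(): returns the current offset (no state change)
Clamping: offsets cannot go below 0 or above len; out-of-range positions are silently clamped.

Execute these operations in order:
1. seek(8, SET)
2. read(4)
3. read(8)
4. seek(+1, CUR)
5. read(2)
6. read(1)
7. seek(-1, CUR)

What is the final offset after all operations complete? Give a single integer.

Answer: 19

Derivation:
After 1 (seek(8, SET)): offset=8
After 2 (read(4)): returned 'IP7J', offset=12
After 3 (read(8)): returned 'IQLI4PZQ', offset=20
After 4 (seek(+1, CUR)): offset=20
After 5 (read(2)): returned '', offset=20
After 6 (read(1)): returned '', offset=20
After 7 (seek(-1, CUR)): offset=19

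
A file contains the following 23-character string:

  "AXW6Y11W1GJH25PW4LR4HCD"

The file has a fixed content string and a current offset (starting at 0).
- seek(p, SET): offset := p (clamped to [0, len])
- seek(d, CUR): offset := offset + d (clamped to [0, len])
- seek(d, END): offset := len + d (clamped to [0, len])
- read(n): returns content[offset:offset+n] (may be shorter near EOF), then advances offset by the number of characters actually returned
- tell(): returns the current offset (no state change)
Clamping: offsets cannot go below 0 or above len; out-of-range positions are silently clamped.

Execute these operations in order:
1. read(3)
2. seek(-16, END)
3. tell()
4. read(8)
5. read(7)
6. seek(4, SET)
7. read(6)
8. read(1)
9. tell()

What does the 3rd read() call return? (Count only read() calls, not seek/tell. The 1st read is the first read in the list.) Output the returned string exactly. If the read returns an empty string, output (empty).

After 1 (read(3)): returned 'AXW', offset=3
After 2 (seek(-16, END)): offset=7
After 3 (tell()): offset=7
After 4 (read(8)): returned 'W1GJH25P', offset=15
After 5 (read(7)): returned 'W4LR4HC', offset=22
After 6 (seek(4, SET)): offset=4
After 7 (read(6)): returned 'Y11W1G', offset=10
After 8 (read(1)): returned 'J', offset=11
After 9 (tell()): offset=11

Answer: W4LR4HC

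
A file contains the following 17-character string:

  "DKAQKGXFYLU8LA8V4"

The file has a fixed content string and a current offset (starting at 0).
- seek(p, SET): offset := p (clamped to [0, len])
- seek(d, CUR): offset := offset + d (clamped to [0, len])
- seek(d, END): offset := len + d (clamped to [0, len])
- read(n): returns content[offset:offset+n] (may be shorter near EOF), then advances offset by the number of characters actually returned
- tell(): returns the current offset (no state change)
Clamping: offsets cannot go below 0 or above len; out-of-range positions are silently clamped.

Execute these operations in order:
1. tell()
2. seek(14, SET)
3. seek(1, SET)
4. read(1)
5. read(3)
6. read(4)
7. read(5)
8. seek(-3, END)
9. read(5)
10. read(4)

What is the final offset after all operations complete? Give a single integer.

Answer: 17

Derivation:
After 1 (tell()): offset=0
After 2 (seek(14, SET)): offset=14
After 3 (seek(1, SET)): offset=1
After 4 (read(1)): returned 'K', offset=2
After 5 (read(3)): returned 'AQK', offset=5
After 6 (read(4)): returned 'GXFY', offset=9
After 7 (read(5)): returned 'LU8LA', offset=14
After 8 (seek(-3, END)): offset=14
After 9 (read(5)): returned '8V4', offset=17
After 10 (read(4)): returned '', offset=17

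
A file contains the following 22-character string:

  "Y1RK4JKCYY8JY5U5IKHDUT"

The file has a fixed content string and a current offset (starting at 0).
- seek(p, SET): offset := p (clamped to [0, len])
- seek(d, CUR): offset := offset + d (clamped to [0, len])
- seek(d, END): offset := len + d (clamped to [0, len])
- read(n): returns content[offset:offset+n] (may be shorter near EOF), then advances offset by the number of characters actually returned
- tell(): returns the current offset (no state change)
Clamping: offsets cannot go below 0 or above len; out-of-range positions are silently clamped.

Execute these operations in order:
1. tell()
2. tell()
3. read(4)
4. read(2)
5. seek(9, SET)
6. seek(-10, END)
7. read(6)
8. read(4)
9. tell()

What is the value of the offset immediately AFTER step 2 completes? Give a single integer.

After 1 (tell()): offset=0
After 2 (tell()): offset=0

Answer: 0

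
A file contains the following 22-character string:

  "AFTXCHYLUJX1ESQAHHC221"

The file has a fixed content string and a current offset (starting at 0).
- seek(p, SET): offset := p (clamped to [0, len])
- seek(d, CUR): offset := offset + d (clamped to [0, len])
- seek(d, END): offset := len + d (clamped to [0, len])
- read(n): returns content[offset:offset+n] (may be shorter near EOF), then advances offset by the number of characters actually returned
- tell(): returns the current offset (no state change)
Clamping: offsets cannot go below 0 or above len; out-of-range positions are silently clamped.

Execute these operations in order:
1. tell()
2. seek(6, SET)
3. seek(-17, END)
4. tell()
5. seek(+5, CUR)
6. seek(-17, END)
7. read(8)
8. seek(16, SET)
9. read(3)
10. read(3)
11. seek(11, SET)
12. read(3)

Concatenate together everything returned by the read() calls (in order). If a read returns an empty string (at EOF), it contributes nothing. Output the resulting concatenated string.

After 1 (tell()): offset=0
After 2 (seek(6, SET)): offset=6
After 3 (seek(-17, END)): offset=5
After 4 (tell()): offset=5
After 5 (seek(+5, CUR)): offset=10
After 6 (seek(-17, END)): offset=5
After 7 (read(8)): returned 'HYLUJX1E', offset=13
After 8 (seek(16, SET)): offset=16
After 9 (read(3)): returned 'HHC', offset=19
After 10 (read(3)): returned '221', offset=22
After 11 (seek(11, SET)): offset=11
After 12 (read(3)): returned '1ES', offset=14

Answer: HYLUJX1EHHC2211ES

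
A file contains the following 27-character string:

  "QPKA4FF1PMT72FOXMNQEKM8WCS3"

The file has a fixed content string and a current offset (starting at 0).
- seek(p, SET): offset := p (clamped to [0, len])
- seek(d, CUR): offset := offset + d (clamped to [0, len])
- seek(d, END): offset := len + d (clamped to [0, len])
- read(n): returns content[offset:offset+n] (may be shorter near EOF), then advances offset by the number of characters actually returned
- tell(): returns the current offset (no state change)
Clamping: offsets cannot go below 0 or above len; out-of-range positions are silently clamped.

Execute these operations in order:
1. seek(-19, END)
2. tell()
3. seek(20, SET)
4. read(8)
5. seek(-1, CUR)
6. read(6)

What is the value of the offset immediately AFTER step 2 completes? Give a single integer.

After 1 (seek(-19, END)): offset=8
After 2 (tell()): offset=8

Answer: 8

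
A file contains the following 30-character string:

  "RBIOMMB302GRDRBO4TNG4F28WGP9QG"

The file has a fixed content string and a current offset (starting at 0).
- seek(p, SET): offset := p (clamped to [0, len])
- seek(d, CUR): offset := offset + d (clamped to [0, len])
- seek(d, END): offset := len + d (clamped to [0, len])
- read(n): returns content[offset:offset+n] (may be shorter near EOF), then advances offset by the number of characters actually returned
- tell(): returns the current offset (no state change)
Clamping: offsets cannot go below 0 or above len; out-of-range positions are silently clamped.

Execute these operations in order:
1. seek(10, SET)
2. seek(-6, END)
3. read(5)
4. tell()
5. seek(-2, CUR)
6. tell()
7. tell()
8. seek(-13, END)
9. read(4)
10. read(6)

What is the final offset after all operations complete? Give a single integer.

After 1 (seek(10, SET)): offset=10
After 2 (seek(-6, END)): offset=24
After 3 (read(5)): returned 'WGP9Q', offset=29
After 4 (tell()): offset=29
After 5 (seek(-2, CUR)): offset=27
After 6 (tell()): offset=27
After 7 (tell()): offset=27
After 8 (seek(-13, END)): offset=17
After 9 (read(4)): returned 'TNG4', offset=21
After 10 (read(6)): returned 'F28WGP', offset=27

Answer: 27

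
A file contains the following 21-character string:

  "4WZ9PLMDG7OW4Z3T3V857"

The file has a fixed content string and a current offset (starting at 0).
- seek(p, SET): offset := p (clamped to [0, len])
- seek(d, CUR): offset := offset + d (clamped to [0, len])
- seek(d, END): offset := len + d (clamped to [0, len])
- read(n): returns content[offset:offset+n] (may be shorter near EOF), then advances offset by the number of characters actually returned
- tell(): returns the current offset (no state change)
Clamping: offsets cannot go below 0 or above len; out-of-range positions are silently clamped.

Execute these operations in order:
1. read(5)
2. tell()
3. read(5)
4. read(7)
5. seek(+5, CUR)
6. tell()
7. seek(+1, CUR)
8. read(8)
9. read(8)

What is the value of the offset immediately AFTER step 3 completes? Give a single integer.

Answer: 10

Derivation:
After 1 (read(5)): returned '4WZ9P', offset=5
After 2 (tell()): offset=5
After 3 (read(5)): returned 'LMDG7', offset=10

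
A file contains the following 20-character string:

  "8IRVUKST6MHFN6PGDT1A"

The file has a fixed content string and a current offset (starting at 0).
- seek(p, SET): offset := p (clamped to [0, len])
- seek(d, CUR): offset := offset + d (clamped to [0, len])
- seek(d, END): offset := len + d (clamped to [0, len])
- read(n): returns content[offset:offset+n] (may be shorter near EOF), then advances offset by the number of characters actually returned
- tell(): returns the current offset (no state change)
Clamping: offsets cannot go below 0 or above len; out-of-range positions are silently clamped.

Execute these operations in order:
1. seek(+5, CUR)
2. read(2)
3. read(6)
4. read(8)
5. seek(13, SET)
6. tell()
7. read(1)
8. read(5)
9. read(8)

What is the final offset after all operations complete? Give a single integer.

Answer: 20

Derivation:
After 1 (seek(+5, CUR)): offset=5
After 2 (read(2)): returned 'KS', offset=7
After 3 (read(6)): returned 'T6MHFN', offset=13
After 4 (read(8)): returned '6PGDT1A', offset=20
After 5 (seek(13, SET)): offset=13
After 6 (tell()): offset=13
After 7 (read(1)): returned '6', offset=14
After 8 (read(5)): returned 'PGDT1', offset=19
After 9 (read(8)): returned 'A', offset=20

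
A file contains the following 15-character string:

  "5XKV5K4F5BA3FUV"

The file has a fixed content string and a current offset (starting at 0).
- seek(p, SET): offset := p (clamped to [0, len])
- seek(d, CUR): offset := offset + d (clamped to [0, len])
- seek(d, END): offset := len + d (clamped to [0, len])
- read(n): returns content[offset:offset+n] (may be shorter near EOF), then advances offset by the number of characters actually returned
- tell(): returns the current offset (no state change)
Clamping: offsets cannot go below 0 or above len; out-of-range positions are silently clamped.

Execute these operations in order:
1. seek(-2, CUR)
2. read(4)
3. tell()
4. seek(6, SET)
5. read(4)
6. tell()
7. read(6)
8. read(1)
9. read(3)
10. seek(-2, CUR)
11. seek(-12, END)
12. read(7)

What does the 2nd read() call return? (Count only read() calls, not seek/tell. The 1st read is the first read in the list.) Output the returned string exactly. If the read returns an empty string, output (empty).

After 1 (seek(-2, CUR)): offset=0
After 2 (read(4)): returned '5XKV', offset=4
After 3 (tell()): offset=4
After 4 (seek(6, SET)): offset=6
After 5 (read(4)): returned '4F5B', offset=10
After 6 (tell()): offset=10
After 7 (read(6)): returned 'A3FUV', offset=15
After 8 (read(1)): returned '', offset=15
After 9 (read(3)): returned '', offset=15
After 10 (seek(-2, CUR)): offset=13
After 11 (seek(-12, END)): offset=3
After 12 (read(7)): returned 'V5K4F5B', offset=10

Answer: 4F5B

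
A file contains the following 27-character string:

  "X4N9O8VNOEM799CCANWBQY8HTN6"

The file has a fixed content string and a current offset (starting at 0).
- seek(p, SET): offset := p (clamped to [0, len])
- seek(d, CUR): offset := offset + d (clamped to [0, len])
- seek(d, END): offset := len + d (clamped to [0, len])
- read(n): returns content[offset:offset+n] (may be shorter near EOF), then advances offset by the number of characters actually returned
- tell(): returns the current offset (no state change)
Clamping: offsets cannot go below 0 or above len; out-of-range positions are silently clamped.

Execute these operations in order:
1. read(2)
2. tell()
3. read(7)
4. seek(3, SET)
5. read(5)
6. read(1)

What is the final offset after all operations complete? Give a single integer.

Answer: 9

Derivation:
After 1 (read(2)): returned 'X4', offset=2
After 2 (tell()): offset=2
After 3 (read(7)): returned 'N9O8VNO', offset=9
After 4 (seek(3, SET)): offset=3
After 5 (read(5)): returned '9O8VN', offset=8
After 6 (read(1)): returned 'O', offset=9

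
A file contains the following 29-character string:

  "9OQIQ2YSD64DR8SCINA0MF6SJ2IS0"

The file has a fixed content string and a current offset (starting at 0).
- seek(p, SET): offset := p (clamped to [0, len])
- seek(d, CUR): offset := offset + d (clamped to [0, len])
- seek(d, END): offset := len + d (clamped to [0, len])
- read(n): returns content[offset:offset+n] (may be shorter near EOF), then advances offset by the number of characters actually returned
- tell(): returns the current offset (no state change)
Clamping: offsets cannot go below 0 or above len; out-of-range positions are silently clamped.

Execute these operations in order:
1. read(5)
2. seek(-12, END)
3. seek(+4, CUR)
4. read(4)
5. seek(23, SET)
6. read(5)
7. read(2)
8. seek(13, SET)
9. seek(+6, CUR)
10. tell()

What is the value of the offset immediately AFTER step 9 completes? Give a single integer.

Answer: 19

Derivation:
After 1 (read(5)): returned '9OQIQ', offset=5
After 2 (seek(-12, END)): offset=17
After 3 (seek(+4, CUR)): offset=21
After 4 (read(4)): returned 'F6SJ', offset=25
After 5 (seek(23, SET)): offset=23
After 6 (read(5)): returned 'SJ2IS', offset=28
After 7 (read(2)): returned '0', offset=29
After 8 (seek(13, SET)): offset=13
After 9 (seek(+6, CUR)): offset=19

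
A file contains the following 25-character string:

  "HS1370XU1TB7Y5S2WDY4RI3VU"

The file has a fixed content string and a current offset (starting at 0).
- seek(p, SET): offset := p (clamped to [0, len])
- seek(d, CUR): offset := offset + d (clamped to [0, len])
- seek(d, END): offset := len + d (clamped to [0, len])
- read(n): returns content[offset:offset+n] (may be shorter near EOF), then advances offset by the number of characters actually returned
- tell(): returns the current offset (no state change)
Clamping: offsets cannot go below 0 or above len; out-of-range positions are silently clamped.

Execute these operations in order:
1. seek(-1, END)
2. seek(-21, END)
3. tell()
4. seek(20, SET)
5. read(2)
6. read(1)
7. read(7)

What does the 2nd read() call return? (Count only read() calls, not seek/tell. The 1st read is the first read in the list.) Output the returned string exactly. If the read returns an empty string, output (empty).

After 1 (seek(-1, END)): offset=24
After 2 (seek(-21, END)): offset=4
After 3 (tell()): offset=4
After 4 (seek(20, SET)): offset=20
After 5 (read(2)): returned 'RI', offset=22
After 6 (read(1)): returned '3', offset=23
After 7 (read(7)): returned 'VU', offset=25

Answer: 3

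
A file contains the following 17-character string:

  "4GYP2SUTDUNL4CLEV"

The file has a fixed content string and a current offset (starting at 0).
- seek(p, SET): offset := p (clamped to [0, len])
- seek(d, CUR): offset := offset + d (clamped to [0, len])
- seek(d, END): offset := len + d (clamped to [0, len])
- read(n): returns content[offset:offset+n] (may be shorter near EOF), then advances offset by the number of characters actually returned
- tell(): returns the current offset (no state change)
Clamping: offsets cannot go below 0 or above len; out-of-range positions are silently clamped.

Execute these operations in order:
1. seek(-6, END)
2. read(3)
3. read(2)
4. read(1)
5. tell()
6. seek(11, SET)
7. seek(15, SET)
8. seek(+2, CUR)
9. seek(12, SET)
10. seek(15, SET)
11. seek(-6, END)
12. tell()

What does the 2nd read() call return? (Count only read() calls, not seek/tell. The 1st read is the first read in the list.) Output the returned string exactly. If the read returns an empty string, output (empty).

After 1 (seek(-6, END)): offset=11
After 2 (read(3)): returned 'L4C', offset=14
After 3 (read(2)): returned 'LE', offset=16
After 4 (read(1)): returned 'V', offset=17
After 5 (tell()): offset=17
After 6 (seek(11, SET)): offset=11
After 7 (seek(15, SET)): offset=15
After 8 (seek(+2, CUR)): offset=17
After 9 (seek(12, SET)): offset=12
After 10 (seek(15, SET)): offset=15
After 11 (seek(-6, END)): offset=11
After 12 (tell()): offset=11

Answer: LE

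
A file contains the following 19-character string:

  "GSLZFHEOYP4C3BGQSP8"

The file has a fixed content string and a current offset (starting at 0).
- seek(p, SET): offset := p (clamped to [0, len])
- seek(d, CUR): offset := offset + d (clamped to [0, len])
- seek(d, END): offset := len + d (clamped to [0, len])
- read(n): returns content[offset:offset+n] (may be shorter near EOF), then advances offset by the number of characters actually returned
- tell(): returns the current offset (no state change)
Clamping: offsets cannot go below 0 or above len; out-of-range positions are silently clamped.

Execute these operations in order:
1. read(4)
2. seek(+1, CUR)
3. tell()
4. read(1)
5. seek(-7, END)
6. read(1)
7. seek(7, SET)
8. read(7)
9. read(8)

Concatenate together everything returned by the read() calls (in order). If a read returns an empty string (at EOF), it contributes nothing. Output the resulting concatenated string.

Answer: GSLZH3OYP4C3BGQSP8

Derivation:
After 1 (read(4)): returned 'GSLZ', offset=4
After 2 (seek(+1, CUR)): offset=5
After 3 (tell()): offset=5
After 4 (read(1)): returned 'H', offset=6
After 5 (seek(-7, END)): offset=12
After 6 (read(1)): returned '3', offset=13
After 7 (seek(7, SET)): offset=7
After 8 (read(7)): returned 'OYP4C3B', offset=14
After 9 (read(8)): returned 'GQSP8', offset=19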